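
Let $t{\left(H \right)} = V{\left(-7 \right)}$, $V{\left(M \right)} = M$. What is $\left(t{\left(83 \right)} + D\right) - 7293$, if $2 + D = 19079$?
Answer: $11777$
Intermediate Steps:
$D = 19077$ ($D = -2 + 19079 = 19077$)
$t{\left(H \right)} = -7$
$\left(t{\left(83 \right)} + D\right) - 7293 = \left(-7 + 19077\right) - 7293 = 19070 - 7293 = 11777$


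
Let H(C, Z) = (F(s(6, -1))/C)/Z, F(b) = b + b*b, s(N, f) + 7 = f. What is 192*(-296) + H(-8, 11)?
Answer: -625159/11 ≈ -56833.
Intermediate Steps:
s(N, f) = -7 + f
F(b) = b + b**2
H(C, Z) = 56/(C*Z) (H(C, Z) = (((-7 - 1)*(1 + (-7 - 1)))/C)/Z = ((-8*(1 - 8))/C)/Z = ((-8*(-7))/C)/Z = (56/C)/Z = 56/(C*Z))
192*(-296) + H(-8, 11) = 192*(-296) + 56/(-8*11) = -56832 + 56*(-1/8)*(1/11) = -56832 - 7/11 = -625159/11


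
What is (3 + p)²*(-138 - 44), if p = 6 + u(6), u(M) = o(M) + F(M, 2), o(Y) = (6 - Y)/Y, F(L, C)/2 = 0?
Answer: -14742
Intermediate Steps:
F(L, C) = 0 (F(L, C) = 2*0 = 0)
o(Y) = (6 - Y)/Y
u(M) = (6 - M)/M (u(M) = (6 - M)/M + 0 = (6 - M)/M)
p = 6 (p = 6 + (6 - 1*6)/6 = 6 + (6 - 6)/6 = 6 + (⅙)*0 = 6 + 0 = 6)
(3 + p)²*(-138 - 44) = (3 + 6)²*(-138 - 44) = 9²*(-182) = 81*(-182) = -14742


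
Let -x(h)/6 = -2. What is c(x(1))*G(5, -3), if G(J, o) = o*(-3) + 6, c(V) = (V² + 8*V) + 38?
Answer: 4170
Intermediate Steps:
x(h) = 12 (x(h) = -6*(-2) = 12)
c(V) = 38 + V² + 8*V
G(J, o) = 6 - 3*o (G(J, o) = -3*o + 6 = 6 - 3*o)
c(x(1))*G(5, -3) = (38 + 12² + 8*12)*(6 - 3*(-3)) = (38 + 144 + 96)*(6 + 9) = 278*15 = 4170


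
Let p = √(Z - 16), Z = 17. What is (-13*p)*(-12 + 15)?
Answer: -39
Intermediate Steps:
p = 1 (p = √(17 - 16) = √1 = 1)
(-13*p)*(-12 + 15) = (-13*1)*(-12 + 15) = -13*3 = -39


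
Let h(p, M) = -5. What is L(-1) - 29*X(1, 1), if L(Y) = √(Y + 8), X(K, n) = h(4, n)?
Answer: 145 + √7 ≈ 147.65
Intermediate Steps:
X(K, n) = -5
L(Y) = √(8 + Y)
L(-1) - 29*X(1, 1) = √(8 - 1) - 29*(-5) = √7 + 145 = 145 + √7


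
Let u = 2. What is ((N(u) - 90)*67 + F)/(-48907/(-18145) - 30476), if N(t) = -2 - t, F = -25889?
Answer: 584033115/552938113 ≈ 1.0562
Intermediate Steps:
((N(u) - 90)*67 + F)/(-48907/(-18145) - 30476) = (((-2 - 1*2) - 90)*67 - 25889)/(-48907/(-18145) - 30476) = (((-2 - 2) - 90)*67 - 25889)/(-48907*(-1/18145) - 30476) = ((-4 - 90)*67 - 25889)/(48907/18145 - 30476) = (-94*67 - 25889)/(-552938113/18145) = (-6298 - 25889)*(-18145/552938113) = -32187*(-18145/552938113) = 584033115/552938113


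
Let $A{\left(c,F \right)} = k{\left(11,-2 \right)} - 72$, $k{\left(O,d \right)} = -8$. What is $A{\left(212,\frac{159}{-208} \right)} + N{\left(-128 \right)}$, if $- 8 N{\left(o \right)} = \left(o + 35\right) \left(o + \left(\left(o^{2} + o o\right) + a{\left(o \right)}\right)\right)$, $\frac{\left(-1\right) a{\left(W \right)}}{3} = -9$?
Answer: $\frac{3037391}{8} \approx 3.7967 \cdot 10^{5}$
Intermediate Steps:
$a{\left(W \right)} = 27$ ($a{\left(W \right)} = \left(-3\right) \left(-9\right) = 27$)
$A{\left(c,F \right)} = -80$ ($A{\left(c,F \right)} = -8 - 72 = -80$)
$N{\left(o \right)} = - \frac{\left(35 + o\right) \left(27 + o + 2 o^{2}\right)}{8}$ ($N{\left(o \right)} = - \frac{\left(o + 35\right) \left(o + \left(\left(o^{2} + o o\right) + 27\right)\right)}{8} = - \frac{\left(35 + o\right) \left(o + \left(\left(o^{2} + o^{2}\right) + 27\right)\right)}{8} = - \frac{\left(35 + o\right) \left(o + \left(2 o^{2} + 27\right)\right)}{8} = - \frac{\left(35 + o\right) \left(o + \left(27 + 2 o^{2}\right)\right)}{8} = - \frac{\left(35 + o\right) \left(27 + o + 2 o^{2}\right)}{8}$)
$A{\left(212,\frac{159}{-208} \right)} + N{\left(-128 \right)} = -80 - \left(- \frac{6991}{8} - 524288 + 145408\right) = -80 - - \frac{3038031}{8} = -80 + \left(- \frac{945}{8} - 145408 + 992 + 524288\right) = -80 + \frac{3038031}{8} = \frac{3037391}{8}$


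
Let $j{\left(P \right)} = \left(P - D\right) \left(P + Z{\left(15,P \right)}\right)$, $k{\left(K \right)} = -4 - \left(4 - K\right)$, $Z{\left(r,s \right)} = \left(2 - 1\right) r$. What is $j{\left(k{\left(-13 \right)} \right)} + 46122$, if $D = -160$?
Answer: $45288$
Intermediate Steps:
$Z{\left(r,s \right)} = r$ ($Z{\left(r,s \right)} = 1 r = r$)
$k{\left(K \right)} = -8 + K$ ($k{\left(K \right)} = -4 + \left(-4 + K\right) = -8 + K$)
$j{\left(P \right)} = \left(15 + P\right) \left(160 + P\right)$ ($j{\left(P \right)} = \left(P - -160\right) \left(P + 15\right) = \left(P + 160\right) \left(15 + P\right) = \left(160 + P\right) \left(15 + P\right) = \left(15 + P\right) \left(160 + P\right)$)
$j{\left(k{\left(-13 \right)} \right)} + 46122 = \left(2400 + \left(-8 - 13\right)^{2} + 175 \left(-8 - 13\right)\right) + 46122 = \left(2400 + \left(-21\right)^{2} + 175 \left(-21\right)\right) + 46122 = \left(2400 + 441 - 3675\right) + 46122 = -834 + 46122 = 45288$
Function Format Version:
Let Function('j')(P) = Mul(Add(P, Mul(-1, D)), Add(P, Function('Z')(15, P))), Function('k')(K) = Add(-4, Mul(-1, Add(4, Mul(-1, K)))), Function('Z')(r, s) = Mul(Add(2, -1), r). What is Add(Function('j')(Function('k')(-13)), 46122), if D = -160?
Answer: 45288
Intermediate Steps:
Function('Z')(r, s) = r (Function('Z')(r, s) = Mul(1, r) = r)
Function('k')(K) = Add(-8, K) (Function('k')(K) = Add(-4, Add(-4, K)) = Add(-8, K))
Function('j')(P) = Mul(Add(15, P), Add(160, P)) (Function('j')(P) = Mul(Add(P, Mul(-1, -160)), Add(P, 15)) = Mul(Add(P, 160), Add(15, P)) = Mul(Add(160, P), Add(15, P)) = Mul(Add(15, P), Add(160, P)))
Add(Function('j')(Function('k')(-13)), 46122) = Add(Add(2400, Pow(Add(-8, -13), 2), Mul(175, Add(-8, -13))), 46122) = Add(Add(2400, Pow(-21, 2), Mul(175, -21)), 46122) = Add(Add(2400, 441, -3675), 46122) = Add(-834, 46122) = 45288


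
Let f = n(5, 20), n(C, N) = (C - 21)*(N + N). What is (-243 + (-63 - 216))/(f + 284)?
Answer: 261/178 ≈ 1.4663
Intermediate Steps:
n(C, N) = 2*N*(-21 + C) (n(C, N) = (-21 + C)*(2*N) = 2*N*(-21 + C))
f = -640 (f = 2*20*(-21 + 5) = 2*20*(-16) = -640)
(-243 + (-63 - 216))/(f + 284) = (-243 + (-63 - 216))/(-640 + 284) = (-243 - 279)/(-356) = -522*(-1/356) = 261/178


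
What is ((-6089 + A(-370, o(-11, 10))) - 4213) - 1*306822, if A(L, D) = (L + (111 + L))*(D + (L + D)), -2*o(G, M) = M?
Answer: -78104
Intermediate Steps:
o(G, M) = -M/2
A(L, D) = (111 + 2*L)*(L + 2*D) (A(L, D) = (111 + 2*L)*(D + (D + L)) = (111 + 2*L)*(L + 2*D))
((-6089 + A(-370, o(-11, 10))) - 4213) - 1*306822 = ((-6089 + (2*(-370)² + 111*(-370) + 222*(-½*10) + 4*(-½*10)*(-370))) - 4213) - 1*306822 = ((-6089 + (2*136900 - 41070 + 222*(-5) + 4*(-5)*(-370))) - 4213) - 306822 = ((-6089 + (273800 - 41070 - 1110 + 7400)) - 4213) - 306822 = ((-6089 + 239020) - 4213) - 306822 = (232931 - 4213) - 306822 = 228718 - 306822 = -78104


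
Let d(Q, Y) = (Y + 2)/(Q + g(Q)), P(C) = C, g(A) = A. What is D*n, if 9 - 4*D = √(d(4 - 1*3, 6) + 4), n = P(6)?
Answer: 27/2 - 3*√2 ≈ 9.2574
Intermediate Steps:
n = 6
d(Q, Y) = (2 + Y)/(2*Q) (d(Q, Y) = (Y + 2)/(Q + Q) = (2 + Y)/((2*Q)) = (2 + Y)*(1/(2*Q)) = (2 + Y)/(2*Q))
D = 9/4 - √2/2 (D = 9/4 - √((2 + 6)/(2*(4 - 1*3)) + 4)/4 = 9/4 - √((½)*8/(4 - 3) + 4)/4 = 9/4 - √((½)*8/1 + 4)/4 = 9/4 - √((½)*1*8 + 4)/4 = 9/4 - √(4 + 4)/4 = 9/4 - √2/2 ≈ 1.5429)
D*n = (9/4 - √2/2)*6 = 27/2 - 3*√2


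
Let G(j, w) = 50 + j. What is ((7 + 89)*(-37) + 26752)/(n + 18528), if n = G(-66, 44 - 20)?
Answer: 1450/1157 ≈ 1.2532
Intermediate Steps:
n = -16 (n = 50 - 66 = -16)
((7 + 89)*(-37) + 26752)/(n + 18528) = ((7 + 89)*(-37) + 26752)/(-16 + 18528) = (96*(-37) + 26752)/18512 = (-3552 + 26752)*(1/18512) = 23200*(1/18512) = 1450/1157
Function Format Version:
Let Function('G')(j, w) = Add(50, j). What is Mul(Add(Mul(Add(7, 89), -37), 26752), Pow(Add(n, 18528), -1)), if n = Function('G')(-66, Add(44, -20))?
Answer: Rational(1450, 1157) ≈ 1.2532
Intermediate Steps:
n = -16 (n = Add(50, -66) = -16)
Mul(Add(Mul(Add(7, 89), -37), 26752), Pow(Add(n, 18528), -1)) = Mul(Add(Mul(Add(7, 89), -37), 26752), Pow(Add(-16, 18528), -1)) = Mul(Add(Mul(96, -37), 26752), Pow(18512, -1)) = Mul(Add(-3552, 26752), Rational(1, 18512)) = Mul(23200, Rational(1, 18512)) = Rational(1450, 1157)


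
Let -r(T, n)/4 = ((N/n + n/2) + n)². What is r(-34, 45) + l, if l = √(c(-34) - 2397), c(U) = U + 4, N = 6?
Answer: -4116841/225 + I*√2427 ≈ -18297.0 + 49.265*I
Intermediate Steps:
c(U) = 4 + U
r(T, n) = -4*(6/n + 3*n/2)² (r(T, n) = -4*((6/n + n/2) + n)² = -4*((n/2 + 6/n) + n)² = -4*(6/n + 3*n/2)²)
l = I*√2427 (l = √((4 - 34) - 2397) = √(-30 - 2397) = √(-2427) = I*√2427 ≈ 49.265*I)
r(-34, 45) + l = -9*(4 + 45²)²/45² + I*√2427 = -9*1/2025*(4 + 2025)² + I*√2427 = -9*1/2025*2029² + I*√2427 = -9*1/2025*4116841 + I*√2427 = -4116841/225 + I*√2427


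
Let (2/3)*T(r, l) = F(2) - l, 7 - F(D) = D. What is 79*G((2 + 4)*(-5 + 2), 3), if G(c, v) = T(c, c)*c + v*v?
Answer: -48348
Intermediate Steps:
F(D) = 7 - D
T(r, l) = 15/2 - 3*l/2 (T(r, l) = 3*((7 - 1*2) - l)/2 = 3*((7 - 2) - l)/2 = 3*(5 - l)/2 = 15/2 - 3*l/2)
G(c, v) = v**2 + c*(15/2 - 3*c/2) (G(c, v) = (15/2 - 3*c/2)*c + v*v = c*(15/2 - 3*c/2) + v**2 = v**2 + c*(15/2 - 3*c/2))
79*G((2 + 4)*(-5 + 2), 3) = 79*(3**2 - 3*(2 + 4)*(-5 + 2)*(-5 + (2 + 4)*(-5 + 2))/2) = 79*(9 - 3*6*(-3)*(-5 + 6*(-3))/2) = 79*(9 - 3/2*(-18)*(-5 - 18)) = 79*(9 - 3/2*(-18)*(-23)) = 79*(9 - 621) = 79*(-612) = -48348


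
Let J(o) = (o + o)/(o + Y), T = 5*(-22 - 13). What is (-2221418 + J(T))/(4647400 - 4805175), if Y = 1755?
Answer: 350984079/24928450 ≈ 14.080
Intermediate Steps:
T = -175 (T = 5*(-35) = -175)
J(o) = 2*o/(1755 + o) (J(o) = (o + o)/(o + 1755) = (2*o)/(1755 + o) = 2*o/(1755 + o))
(-2221418 + J(T))/(4647400 - 4805175) = (-2221418 + 2*(-175)/(1755 - 175))/(4647400 - 4805175) = (-2221418 + 2*(-175)/1580)/(-157775) = (-2221418 + 2*(-175)*(1/1580))*(-1/157775) = (-2221418 - 35/158)*(-1/157775) = -350984079/158*(-1/157775) = 350984079/24928450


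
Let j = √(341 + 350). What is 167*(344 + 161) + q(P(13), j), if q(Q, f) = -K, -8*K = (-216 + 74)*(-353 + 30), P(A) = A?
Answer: 360273/4 ≈ 90068.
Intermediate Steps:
K = -22933/4 (K = -(-216 + 74)*(-353 + 30)/8 = -(-71)*(-323)/4 = -⅛*45866 = -22933/4 ≈ -5733.3)
j = √691 ≈ 26.287
q(Q, f) = 22933/4 (q(Q, f) = -1*(-22933/4) = 22933/4)
167*(344 + 161) + q(P(13), j) = 167*(344 + 161) + 22933/4 = 167*505 + 22933/4 = 84335 + 22933/4 = 360273/4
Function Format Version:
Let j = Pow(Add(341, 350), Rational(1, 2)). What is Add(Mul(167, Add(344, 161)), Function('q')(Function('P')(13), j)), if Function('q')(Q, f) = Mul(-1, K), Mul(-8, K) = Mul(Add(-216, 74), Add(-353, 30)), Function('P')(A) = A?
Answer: Rational(360273, 4) ≈ 90068.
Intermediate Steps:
K = Rational(-22933, 4) (K = Mul(Rational(-1, 8), Mul(Add(-216, 74), Add(-353, 30))) = Mul(Rational(-1, 8), Mul(-142, -323)) = Mul(Rational(-1, 8), 45866) = Rational(-22933, 4) ≈ -5733.3)
j = Pow(691, Rational(1, 2)) ≈ 26.287
Function('q')(Q, f) = Rational(22933, 4) (Function('q')(Q, f) = Mul(-1, Rational(-22933, 4)) = Rational(22933, 4))
Add(Mul(167, Add(344, 161)), Function('q')(Function('P')(13), j)) = Add(Mul(167, Add(344, 161)), Rational(22933, 4)) = Add(Mul(167, 505), Rational(22933, 4)) = Add(84335, Rational(22933, 4)) = Rational(360273, 4)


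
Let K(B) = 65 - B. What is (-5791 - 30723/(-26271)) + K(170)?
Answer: -7374433/1251 ≈ -5894.8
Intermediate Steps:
(-5791 - 30723/(-26271)) + K(170) = (-5791 - 30723/(-26271)) + (65 - 1*170) = (-5791 - 30723*(-1/26271)) + (65 - 170) = (-5791 + 1463/1251) - 105 = -7243078/1251 - 105 = -7374433/1251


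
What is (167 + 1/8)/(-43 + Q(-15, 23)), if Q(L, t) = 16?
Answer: -1337/216 ≈ -6.1898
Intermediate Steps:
(167 + 1/8)/(-43 + Q(-15, 23)) = (167 + 1/8)/(-43 + 16) = (167 + ⅛)/(-27) = (1337/8)*(-1/27) = -1337/216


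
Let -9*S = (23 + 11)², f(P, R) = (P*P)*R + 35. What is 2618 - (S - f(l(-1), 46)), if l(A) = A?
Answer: 25447/9 ≈ 2827.4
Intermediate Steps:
f(P, R) = 35 + R*P² (f(P, R) = P²*R + 35 = R*P² + 35 = 35 + R*P²)
S = -1156/9 (S = -(23 + 11)²/9 = -⅑*34² = -⅑*1156 = -1156/9 ≈ -128.44)
2618 - (S - f(l(-1), 46)) = 2618 - (-1156/9 - (35 + 46*(-1)²)) = 2618 - (-1156/9 - (35 + 46*1)) = 2618 - (-1156/9 - (35 + 46)) = 2618 - (-1156/9 - 1*81) = 2618 - (-1156/9 - 81) = 2618 - 1*(-1885/9) = 2618 + 1885/9 = 25447/9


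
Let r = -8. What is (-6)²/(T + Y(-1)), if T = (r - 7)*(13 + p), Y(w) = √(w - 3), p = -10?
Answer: -1620/2029 - 72*I/2029 ≈ -0.79842 - 0.035485*I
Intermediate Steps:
Y(w) = √(-3 + w)
T = -45 (T = (-8 - 7)*(13 - 10) = -15*3 = -45)
(-6)²/(T + Y(-1)) = (-6)²/(-45 + √(-3 - 1)) = 36/(-45 + √(-4)) = 36/(-45 + 2*I) = ((-45 - 2*I)/2029)*36 = 36*(-45 - 2*I)/2029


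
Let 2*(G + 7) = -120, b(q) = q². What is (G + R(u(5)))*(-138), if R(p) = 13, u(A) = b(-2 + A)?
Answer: 7452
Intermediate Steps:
u(A) = (-2 + A)²
G = -67 (G = -7 + (½)*(-120) = -7 - 60 = -67)
(G + R(u(5)))*(-138) = (-67 + 13)*(-138) = -54*(-138) = 7452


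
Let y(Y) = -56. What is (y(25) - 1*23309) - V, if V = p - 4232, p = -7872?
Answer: -11261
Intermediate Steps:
V = -12104 (V = -7872 - 4232 = -12104)
(y(25) - 1*23309) - V = (-56 - 1*23309) - 1*(-12104) = (-56 - 23309) + 12104 = -23365 + 12104 = -11261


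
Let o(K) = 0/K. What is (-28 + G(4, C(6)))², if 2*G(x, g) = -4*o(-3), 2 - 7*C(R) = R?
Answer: 784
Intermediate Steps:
C(R) = 2/7 - R/7
o(K) = 0
G(x, g) = 0 (G(x, g) = (-4*0)/2 = (½)*0 = 0)
(-28 + G(4, C(6)))² = (-28 + 0)² = (-28)² = 784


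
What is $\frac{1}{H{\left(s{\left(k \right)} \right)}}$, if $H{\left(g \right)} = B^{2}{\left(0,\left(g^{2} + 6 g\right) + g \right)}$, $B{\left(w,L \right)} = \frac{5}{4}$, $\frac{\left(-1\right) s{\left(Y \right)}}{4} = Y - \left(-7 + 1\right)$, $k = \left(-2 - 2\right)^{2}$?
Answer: $\frac{16}{25} \approx 0.64$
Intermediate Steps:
$k = 16$ ($k = \left(-4\right)^{2} = 16$)
$s{\left(Y \right)} = -24 - 4 Y$ ($s{\left(Y \right)} = - 4 \left(Y - \left(-7 + 1\right)\right) = - 4 \left(Y - -6\right) = - 4 \left(Y + 6\right) = - 4 \left(6 + Y\right) = -24 - 4 Y$)
$B{\left(w,L \right)} = \frac{5}{4}$ ($B{\left(w,L \right)} = 5 \cdot \frac{1}{4} = \frac{5}{4}$)
$H{\left(g \right)} = \frac{25}{16}$ ($H{\left(g \right)} = \left(\frac{5}{4}\right)^{2} = \frac{25}{16}$)
$\frac{1}{H{\left(s{\left(k \right)} \right)}} = \frac{1}{\frac{25}{16}} = \frac{16}{25}$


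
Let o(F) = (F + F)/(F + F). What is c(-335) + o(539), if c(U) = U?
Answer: -334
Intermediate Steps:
o(F) = 1 (o(F) = (2*F)/((2*F)) = (2*F)*(1/(2*F)) = 1)
c(-335) + o(539) = -335 + 1 = -334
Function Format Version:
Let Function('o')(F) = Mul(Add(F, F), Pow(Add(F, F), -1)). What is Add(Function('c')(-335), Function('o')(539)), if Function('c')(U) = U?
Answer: -334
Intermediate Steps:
Function('o')(F) = 1 (Function('o')(F) = Mul(Mul(2, F), Pow(Mul(2, F), -1)) = Mul(Mul(2, F), Mul(Rational(1, 2), Pow(F, -1))) = 1)
Add(Function('c')(-335), Function('o')(539)) = Add(-335, 1) = -334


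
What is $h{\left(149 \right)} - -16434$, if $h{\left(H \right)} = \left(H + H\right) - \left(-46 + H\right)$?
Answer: $16629$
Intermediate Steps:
$h{\left(H \right)} = 46 + H$ ($h{\left(H \right)} = 2 H - \left(-46 + H\right) = 46 + H$)
$h{\left(149 \right)} - -16434 = \left(46 + 149\right) - -16434 = 195 + 16434 = 16629$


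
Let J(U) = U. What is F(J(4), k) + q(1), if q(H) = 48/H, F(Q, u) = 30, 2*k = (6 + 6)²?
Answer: 78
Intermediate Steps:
k = 72 (k = (6 + 6)²/2 = (½)*12² = (½)*144 = 72)
F(J(4), k) + q(1) = 30 + 48/1 = 30 + 48*1 = 30 + 48 = 78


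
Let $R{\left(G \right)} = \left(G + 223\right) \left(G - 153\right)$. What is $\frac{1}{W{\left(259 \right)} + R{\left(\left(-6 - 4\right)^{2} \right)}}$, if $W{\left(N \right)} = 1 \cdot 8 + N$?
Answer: $- \frac{1}{16852} \approx -5.934 \cdot 10^{-5}$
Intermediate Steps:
$R{\left(G \right)} = \left(-153 + G\right) \left(223 + G\right)$ ($R{\left(G \right)} = \left(223 + G\right) \left(-153 + G\right) = \left(-153 + G\right) \left(223 + G\right)$)
$W{\left(N \right)} = 8 + N$
$\frac{1}{W{\left(259 \right)} + R{\left(\left(-6 - 4\right)^{2} \right)}} = \frac{1}{\left(8 + 259\right) + \left(-34119 + \left(\left(-6 - 4\right)^{2}\right)^{2} + 70 \left(-6 - 4\right)^{2}\right)} = \frac{1}{267 + \left(-34119 + \left(\left(-10\right)^{2}\right)^{2} + 70 \left(-10\right)^{2}\right)} = \frac{1}{267 + \left(-34119 + 100^{2} + 70 \cdot 100\right)} = \frac{1}{267 + \left(-34119 + 10000 + 7000\right)} = \frac{1}{267 - 17119} = \frac{1}{-16852} = - \frac{1}{16852}$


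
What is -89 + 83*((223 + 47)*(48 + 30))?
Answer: 1747891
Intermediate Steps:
-89 + 83*((223 + 47)*(48 + 30)) = -89 + 83*(270*78) = -89 + 83*21060 = -89 + 1747980 = 1747891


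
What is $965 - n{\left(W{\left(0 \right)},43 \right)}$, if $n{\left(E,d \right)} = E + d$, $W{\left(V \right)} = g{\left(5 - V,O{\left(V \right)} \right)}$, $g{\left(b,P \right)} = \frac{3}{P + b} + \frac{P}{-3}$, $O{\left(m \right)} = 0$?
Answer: $\frac{4607}{5} \approx 921.4$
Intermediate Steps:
$g{\left(b,P \right)} = \frac{3}{P + b} - \frac{P}{3}$ ($g{\left(b,P \right)} = \frac{3}{P + b} + P \left(- \frac{1}{3}\right) = \frac{3}{P + b} - \frac{P}{3}$)
$W{\left(V \right)} = \frac{3}{5 - V}$ ($W{\left(V \right)} = \frac{9 - 0^{2} - 0 \left(5 - V\right)}{3 \left(0 - \left(-5 + V\right)\right)} = \frac{9 - 0 + 0}{3 \left(5 - V\right)} = \frac{9 + 0 + 0}{3 \left(5 - V\right)} = \frac{1}{3} \frac{1}{5 - V} 9 = \frac{3}{5 - V}$)
$965 - n{\left(W{\left(0 \right)},43 \right)} = 965 - \left(- \frac{3}{-5 + 0} + 43\right) = 965 - \left(- \frac{3}{-5} + 43\right) = 965 - \left(\left(-3\right) \left(- \frac{1}{5}\right) + 43\right) = 965 - \left(\frac{3}{5} + 43\right) = 965 - \frac{218}{5} = \frac{4607}{5}$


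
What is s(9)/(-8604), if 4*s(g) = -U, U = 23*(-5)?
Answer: -115/34416 ≈ -0.0033415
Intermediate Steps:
U = -115
s(g) = 115/4 (s(g) = (-1*(-115))/4 = (¼)*115 = 115/4)
s(9)/(-8604) = (115/4)/(-8604) = (115/4)*(-1/8604) = -115/34416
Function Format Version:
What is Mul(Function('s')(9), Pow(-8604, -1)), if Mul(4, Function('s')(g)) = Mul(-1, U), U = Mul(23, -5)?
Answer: Rational(-115, 34416) ≈ -0.0033415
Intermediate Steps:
U = -115
Function('s')(g) = Rational(115, 4) (Function('s')(g) = Mul(Rational(1, 4), Mul(-1, -115)) = Mul(Rational(1, 4), 115) = Rational(115, 4))
Mul(Function('s')(9), Pow(-8604, -1)) = Mul(Rational(115, 4), Pow(-8604, -1)) = Mul(Rational(115, 4), Rational(-1, 8604)) = Rational(-115, 34416)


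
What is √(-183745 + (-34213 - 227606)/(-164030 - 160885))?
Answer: 2*I*√538828610344090/108305 ≈ 428.65*I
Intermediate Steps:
√(-183745 + (-34213 - 227606)/(-164030 - 160885)) = √(-183745 - 261819/(-324915)) = √(-183745 - 261819*(-1/324915)) = √(-183745 + 87273/108305) = √(-19900414952/108305) = 2*I*√538828610344090/108305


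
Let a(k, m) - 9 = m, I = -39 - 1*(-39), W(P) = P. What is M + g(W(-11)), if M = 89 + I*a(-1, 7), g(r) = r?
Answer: 78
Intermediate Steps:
I = 0 (I = -39 + 39 = 0)
a(k, m) = 9 + m
M = 89 (M = 89 + 0*(9 + 7) = 89 + 0*16 = 89 + 0 = 89)
M + g(W(-11)) = 89 - 11 = 78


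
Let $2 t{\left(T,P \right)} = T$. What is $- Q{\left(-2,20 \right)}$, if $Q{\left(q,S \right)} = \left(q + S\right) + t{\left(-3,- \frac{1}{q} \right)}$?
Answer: $- \frac{33}{2} \approx -16.5$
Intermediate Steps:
$t{\left(T,P \right)} = \frac{T}{2}$
$Q{\left(q,S \right)} = - \frac{3}{2} + S + q$ ($Q{\left(q,S \right)} = \left(q + S\right) + \frac{1}{2} \left(-3\right) = \left(S + q\right) - \frac{3}{2} = - \frac{3}{2} + S + q$)
$- Q{\left(-2,20 \right)} = - (- \frac{3}{2} + 20 - 2) = \left(-1\right) \frac{33}{2} = - \frac{33}{2}$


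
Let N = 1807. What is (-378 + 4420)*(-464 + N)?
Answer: 5428406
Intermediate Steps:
(-378 + 4420)*(-464 + N) = (-378 + 4420)*(-464 + 1807) = 4042*1343 = 5428406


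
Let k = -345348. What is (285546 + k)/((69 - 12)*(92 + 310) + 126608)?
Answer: -29901/74761 ≈ -0.39995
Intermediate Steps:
(285546 + k)/((69 - 12)*(92 + 310) + 126608) = (285546 - 345348)/((69 - 12)*(92 + 310) + 126608) = -59802/(57*402 + 126608) = -59802/(22914 + 126608) = -59802/149522 = -59802*1/149522 = -29901/74761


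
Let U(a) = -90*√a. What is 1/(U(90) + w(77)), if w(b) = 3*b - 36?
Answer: -13/46065 - 6*√10/15355 ≈ -0.0015179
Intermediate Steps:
w(b) = -36 + 3*b
1/(U(90) + w(77)) = 1/(-270*√10 + (-36 + 3*77)) = 1/(-270*√10 + (-36 + 231)) = 1/(-270*√10 + 195) = 1/(195 - 270*√10)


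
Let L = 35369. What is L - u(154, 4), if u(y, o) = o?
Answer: 35365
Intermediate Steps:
L - u(154, 4) = 35369 - 1*4 = 35369 - 4 = 35365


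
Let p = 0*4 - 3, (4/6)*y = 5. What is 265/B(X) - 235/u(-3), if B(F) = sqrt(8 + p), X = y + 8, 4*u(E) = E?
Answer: 940/3 + 53*sqrt(5) ≈ 431.84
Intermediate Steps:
y = 15/2 (y = (3/2)*5 = 15/2 ≈ 7.5000)
p = -3 (p = 0 - 3 = -3)
u(E) = E/4
X = 31/2 (X = 15/2 + 8 = 31/2 ≈ 15.500)
B(F) = sqrt(5) (B(F) = sqrt(8 - 3) = sqrt(5))
265/B(X) - 235/u(-3) = 265/(sqrt(5)) - 235/((1/4)*(-3)) = 265*(sqrt(5)/5) - 235/(-3/4) = 53*sqrt(5) - 235*(-4/3) = 53*sqrt(5) + 940/3 = 940/3 + 53*sqrt(5)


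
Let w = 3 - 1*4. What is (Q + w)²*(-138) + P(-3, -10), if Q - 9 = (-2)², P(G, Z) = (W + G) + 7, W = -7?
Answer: -19875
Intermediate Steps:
P(G, Z) = G (P(G, Z) = (-7 + G) + 7 = G)
Q = 13 (Q = 9 + (-2)² = 9 + 4 = 13)
w = -1 (w = 3 - 4 = -1)
(Q + w)²*(-138) + P(-3, -10) = (13 - 1)²*(-138) - 3 = 12²*(-138) - 3 = 144*(-138) - 3 = -19872 - 3 = -19875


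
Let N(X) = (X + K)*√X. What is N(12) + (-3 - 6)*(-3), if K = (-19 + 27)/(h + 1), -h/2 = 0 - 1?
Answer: 27 + 88*√3/3 ≈ 77.807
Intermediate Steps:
h = 2 (h = -2*(0 - 1) = -2*(-1) = 2)
K = 8/3 (K = (-19 + 27)/(2 + 1) = 8/3 ≈ 2.6667)
N(X) = √X*(8/3 + X) (N(X) = (X + 8/3)*√X = (8/3 + X)*√X = √X*(8/3 + X))
N(12) + (-3 - 6)*(-3) = √12*(8/3 + 12) + (-3 - 6)*(-3) = (2*√3)*(44/3) - 9*(-3) = 88*√3/3 + 27 = 27 + 88*√3/3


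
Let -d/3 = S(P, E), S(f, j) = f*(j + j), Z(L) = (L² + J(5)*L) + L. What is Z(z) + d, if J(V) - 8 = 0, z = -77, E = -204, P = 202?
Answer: 252484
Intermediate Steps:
J(V) = 8 (J(V) = 8 + 0 = 8)
Z(L) = L² + 9*L (Z(L) = (L² + 8*L) + L = L² + 9*L)
S(f, j) = 2*f*j (S(f, j) = f*(2*j) = 2*f*j)
d = 247248 (d = -6*202*(-204) = -3*(-82416) = 247248)
Z(z) + d = -77*(9 - 77) + 247248 = -77*(-68) + 247248 = 5236 + 247248 = 252484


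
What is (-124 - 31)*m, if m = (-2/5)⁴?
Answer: -496/125 ≈ -3.9680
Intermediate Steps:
m = 16/625 (m = (-2*⅕)⁴ = (-⅖)⁴ = 16/625 ≈ 0.025600)
(-124 - 31)*m = (-124 - 31)*(16/625) = -155*16/625 = -496/125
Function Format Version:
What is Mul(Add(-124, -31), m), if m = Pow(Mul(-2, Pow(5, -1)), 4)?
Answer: Rational(-496, 125) ≈ -3.9680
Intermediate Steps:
m = Rational(16, 625) (m = Pow(Mul(-2, Rational(1, 5)), 4) = Pow(Rational(-2, 5), 4) = Rational(16, 625) ≈ 0.025600)
Mul(Add(-124, -31), m) = Mul(Add(-124, -31), Rational(16, 625)) = Mul(-155, Rational(16, 625)) = Rational(-496, 125)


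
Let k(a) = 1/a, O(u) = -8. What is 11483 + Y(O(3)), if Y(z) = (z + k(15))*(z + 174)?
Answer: 152491/15 ≈ 10166.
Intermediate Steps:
Y(z) = (174 + z)*(1/15 + z) (Y(z) = (z + 1/15)*(z + 174) = (z + 1/15)*(174 + z) = (1/15 + z)*(174 + z) = (174 + z)*(1/15 + z))
11483 + Y(O(3)) = 11483 + (58/5 + (-8)² + (2611/15)*(-8)) = 11483 + (58/5 + 64 - 20888/15) = 11483 - 19754/15 = 152491/15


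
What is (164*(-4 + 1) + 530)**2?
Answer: 1444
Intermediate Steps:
(164*(-4 + 1) + 530)**2 = (164*(-3) + 530)**2 = (-492 + 530)**2 = 38**2 = 1444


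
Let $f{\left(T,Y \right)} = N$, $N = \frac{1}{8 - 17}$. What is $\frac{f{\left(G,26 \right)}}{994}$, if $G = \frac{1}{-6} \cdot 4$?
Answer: $- \frac{1}{8946} \approx -0.00011178$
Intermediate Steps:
$G = - \frac{2}{3}$ ($G = \left(- \frac{1}{6}\right) 4 = - \frac{2}{3} \approx -0.66667$)
$N = - \frac{1}{9}$ ($N = \frac{1}{-9} = - \frac{1}{9} \approx -0.11111$)
$f{\left(T,Y \right)} = - \frac{1}{9}$
$\frac{f{\left(G,26 \right)}}{994} = - \frac{1}{9 \cdot 994} = \left(- \frac{1}{9}\right) \frac{1}{994} = - \frac{1}{8946}$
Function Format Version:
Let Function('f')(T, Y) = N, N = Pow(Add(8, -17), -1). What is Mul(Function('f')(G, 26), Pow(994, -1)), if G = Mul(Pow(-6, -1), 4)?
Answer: Rational(-1, 8946) ≈ -0.00011178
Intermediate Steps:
G = Rational(-2, 3) (G = Mul(Rational(-1, 6), 4) = Rational(-2, 3) ≈ -0.66667)
N = Rational(-1, 9) (N = Pow(-9, -1) = Rational(-1, 9) ≈ -0.11111)
Function('f')(T, Y) = Rational(-1, 9)
Mul(Function('f')(G, 26), Pow(994, -1)) = Mul(Rational(-1, 9), Pow(994, -1)) = Mul(Rational(-1, 9), Rational(1, 994)) = Rational(-1, 8946)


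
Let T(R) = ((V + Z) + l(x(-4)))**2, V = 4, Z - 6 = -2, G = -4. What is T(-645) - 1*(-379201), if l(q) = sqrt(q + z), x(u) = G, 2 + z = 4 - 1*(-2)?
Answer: 379265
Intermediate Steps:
z = 4 (z = -2 + (4 - 1*(-2)) = -2 + (4 + 2) = -2 + 6 = 4)
x(u) = -4
Z = 4 (Z = 6 - 2 = 4)
l(q) = sqrt(4 + q) (l(q) = sqrt(q + 4) = sqrt(4 + q))
T(R) = 64 (T(R) = ((4 + 4) + sqrt(4 - 4))**2 = (8 + sqrt(0))**2 = (8 + 0)**2 = 8**2 = 64)
T(-645) - 1*(-379201) = 64 - 1*(-379201) = 64 + 379201 = 379265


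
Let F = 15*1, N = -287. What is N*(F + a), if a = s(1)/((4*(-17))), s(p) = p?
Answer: -292453/68 ≈ -4300.8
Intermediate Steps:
F = 15
a = -1/68 (a = 1/(4*(-17)) = 1/(-68) = 1*(-1/68) = -1/68 ≈ -0.014706)
N*(F + a) = -287*(15 - 1/68) = -287*1019/68 = -292453/68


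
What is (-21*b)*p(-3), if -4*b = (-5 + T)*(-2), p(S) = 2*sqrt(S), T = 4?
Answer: 21*I*sqrt(3) ≈ 36.373*I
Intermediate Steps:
b = -1/2 (b = -(-5 + 4)*(-2)/4 = -(-1)*(-2)/4 = -1/4*2 = -1/2 ≈ -0.50000)
(-21*b)*p(-3) = (-21*(-1/2))*(2*sqrt(-3)) = 21*(2*(I*sqrt(3)))/2 = 21*(2*I*sqrt(3))/2 = 21*I*sqrt(3)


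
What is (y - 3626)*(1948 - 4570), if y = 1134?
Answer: 6534024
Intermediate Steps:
(y - 3626)*(1948 - 4570) = (1134 - 3626)*(1948 - 4570) = -2492*(-2622) = 6534024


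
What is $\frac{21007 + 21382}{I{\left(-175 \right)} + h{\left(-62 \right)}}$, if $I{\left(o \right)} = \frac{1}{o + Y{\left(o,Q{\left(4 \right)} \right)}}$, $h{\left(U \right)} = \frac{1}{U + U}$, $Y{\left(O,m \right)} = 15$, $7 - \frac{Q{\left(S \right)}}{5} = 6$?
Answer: $- \frac{210249440}{71} \approx -2.9613 \cdot 10^{6}$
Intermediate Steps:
$Q{\left(S \right)} = 5$ ($Q{\left(S \right)} = 35 - 30 = 5$)
$h{\left(U \right)} = \frac{1}{2 U}$
$I{\left(o \right)} = \frac{1}{15 + o}$ ($I{\left(o \right)} = \frac{1}{o + 15} = \frac{1}{15 + o}$)
$\frac{21007 + 21382}{I{\left(-175 \right)} + h{\left(-62 \right)}} = \frac{21007 + 21382}{\frac{1}{15 - 175} + \frac{1}{2 \left(-62\right)}} = \frac{42389}{\frac{1}{-160} + \frac{1}{2} \left(- \frac{1}{62}\right)} = \frac{42389}{- \frac{1}{160} - \frac{1}{124}} = \frac{42389}{- \frac{71}{4960}} = 42389 \left(- \frac{4960}{71}\right) = - \frac{210249440}{71}$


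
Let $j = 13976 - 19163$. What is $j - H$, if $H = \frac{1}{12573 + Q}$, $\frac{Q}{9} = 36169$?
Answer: $- \frac{1753693579}{338094} \approx -5187.0$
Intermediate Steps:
$Q = 325521$ ($Q = 9 \cdot 36169 = 325521$)
$j = -5187$ ($j = 13976 - 19163 = -5187$)
$H = \frac{1}{338094}$ ($H = \frac{1}{12573 + 325521} = \frac{1}{338094} \approx 2.9578 \cdot 10^{-6}$)
$j - H = -5187 - \frac{1}{338094} = - \frac{1753693579}{338094}$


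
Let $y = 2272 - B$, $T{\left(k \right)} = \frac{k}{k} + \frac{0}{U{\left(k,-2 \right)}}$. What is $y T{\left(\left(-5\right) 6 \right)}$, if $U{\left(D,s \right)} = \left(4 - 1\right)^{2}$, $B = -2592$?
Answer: $4864$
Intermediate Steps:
$U{\left(D,s \right)} = 9$ ($U{\left(D,s \right)} = 3^{2} = 9$)
$T{\left(k \right)} = 1$ ($T{\left(k \right)} = \frac{k}{k} + \frac{0}{9} = 1 + 0 \cdot \frac{1}{9} = 1 + 0 = 1$)
$y = 4864$ ($y = 2272 - -2592 = 2272 + 2592 = 4864$)
$y T{\left(\left(-5\right) 6 \right)} = 4864 \cdot 1 = 4864$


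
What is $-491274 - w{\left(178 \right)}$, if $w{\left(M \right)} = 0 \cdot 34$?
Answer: $-491274$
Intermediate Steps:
$w{\left(M \right)} = 0$
$-491274 - w{\left(178 \right)} = -491274 - 0 = -491274 + 0 = -491274$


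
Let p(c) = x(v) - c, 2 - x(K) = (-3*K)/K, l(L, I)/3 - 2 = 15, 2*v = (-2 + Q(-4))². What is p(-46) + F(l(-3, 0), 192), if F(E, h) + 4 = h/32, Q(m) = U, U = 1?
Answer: 53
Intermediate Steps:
Q(m) = 1
v = ½ (v = (-2 + 1)²/2 = (½)*(-1)² = (½)*1 = ½ ≈ 0.50000)
l(L, I) = 51 (l(L, I) = 6 + 3*15 = 6 + 45 = 51)
x(K) = 5 (x(K) = 2 - (-3*K)/K = 2 - 1*(-3) = 2 + 3 = 5)
F(E, h) = -4 + h/32
p(c) = 5 - c
p(-46) + F(l(-3, 0), 192) = (5 - 1*(-46)) + (-4 + (1/32)*192) = (5 + 46) + (-4 + 6) = 51 + 2 = 53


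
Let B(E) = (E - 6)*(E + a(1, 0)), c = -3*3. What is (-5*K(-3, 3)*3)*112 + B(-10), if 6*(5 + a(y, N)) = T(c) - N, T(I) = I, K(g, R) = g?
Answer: 5304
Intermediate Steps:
c = -9
a(y, N) = -13/2 - N/6 (a(y, N) = -5 + (-9 - N)/6 = -5 + (-3/2 - N/6) = -13/2 - N/6)
B(E) = (-6 + E)*(-13/2 + E) (B(E) = (E - 6)*(E + (-13/2 - 1/6*0)) = (-6 + E)*(E + (-13/2 + 0)) = (-6 + E)*(E - 13/2) = (-6 + E)*(-13/2 + E))
(-5*K(-3, 3)*3)*112 + B(-10) = (-5*(-3)*3)*112 + (39 + (-10)**2 - 25/2*(-10)) = (15*3)*112 + (39 + 100 + 125) = 45*112 + 264 = 5040 + 264 = 5304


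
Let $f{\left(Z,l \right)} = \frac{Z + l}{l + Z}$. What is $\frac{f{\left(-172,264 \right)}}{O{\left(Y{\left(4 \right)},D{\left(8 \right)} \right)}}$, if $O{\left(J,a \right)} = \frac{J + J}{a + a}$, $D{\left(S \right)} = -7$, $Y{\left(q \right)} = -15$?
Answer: $\frac{7}{15} \approx 0.46667$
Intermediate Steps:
$f{\left(Z,l \right)} = 1$ ($f{\left(Z,l \right)} = \frac{Z + l}{Z + l} = 1$)
$O{\left(J,a \right)} = \frac{J}{a}$ ($O{\left(J,a \right)} = \frac{2 J}{2 a} = 2 J \frac{1}{2 a} = \frac{J}{a}$)
$\frac{f{\left(-172,264 \right)}}{O{\left(Y{\left(4 \right)},D{\left(8 \right)} \right)}} = 1 \frac{1}{\left(-15\right) \frac{1}{-7}} = 1 \frac{1}{\left(-15\right) \left(- \frac{1}{7}\right)} = 1 \frac{1}{\frac{15}{7}} = 1 \cdot \frac{7}{15} = \frac{7}{15}$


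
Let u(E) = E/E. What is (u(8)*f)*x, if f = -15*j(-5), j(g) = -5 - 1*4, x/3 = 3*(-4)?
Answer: -4860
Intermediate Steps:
x = -36 (x = 3*(3*(-4)) = 3*(-12) = -36)
j(g) = -9 (j(g) = -5 - 4 = -9)
u(E) = 1
f = 135 (f = -15*(-9) = 135)
(u(8)*f)*x = (1*135)*(-36) = 135*(-36) = -4860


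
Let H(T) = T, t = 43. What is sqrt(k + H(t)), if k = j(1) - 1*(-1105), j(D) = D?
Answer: sqrt(1149) ≈ 33.897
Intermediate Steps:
k = 1106 (k = 1 - 1*(-1105) = 1 + 1105 = 1106)
sqrt(k + H(t)) = sqrt(1106 + 43) = sqrt(1149)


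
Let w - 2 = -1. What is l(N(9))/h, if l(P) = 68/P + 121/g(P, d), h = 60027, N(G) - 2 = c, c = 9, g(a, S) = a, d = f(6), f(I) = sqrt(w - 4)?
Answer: 63/220099 ≈ 0.00028624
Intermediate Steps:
w = 1 (w = 2 - 1 = 1)
f(I) = I*sqrt(3) (f(I) = sqrt(1 - 4) = sqrt(-3) = I*sqrt(3))
d = I*sqrt(3) ≈ 1.732*I
N(G) = 11 (N(G) = 2 + 9 = 11)
l(P) = 189/P (l(P) = 68/P + 121/P = 189/P)
l(N(9))/h = (189/11)/60027 = (189*(1/11))*(1/60027) = (189/11)*(1/60027) = 63/220099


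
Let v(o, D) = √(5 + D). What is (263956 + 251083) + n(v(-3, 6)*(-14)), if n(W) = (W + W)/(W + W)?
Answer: 515040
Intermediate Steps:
n(W) = 1 (n(W) = (2*W)/((2*W)) = (2*W)*(1/(2*W)) = 1)
(263956 + 251083) + n(v(-3, 6)*(-14)) = (263956 + 251083) + 1 = 515039 + 1 = 515040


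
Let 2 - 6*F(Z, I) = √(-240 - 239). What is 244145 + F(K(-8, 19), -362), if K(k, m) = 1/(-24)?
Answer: 732436/3 - I*√479/6 ≈ 2.4415e+5 - 3.6477*I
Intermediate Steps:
K(k, m) = -1/24
F(Z, I) = ⅓ - I*√479/6 (F(Z, I) = ⅓ - √(-240 - 239)/6 = ⅓ - I*√479/6)
244145 + F(K(-8, 19), -362) = 244145 + (⅓ - I*√479/6) = 732436/3 - I*√479/6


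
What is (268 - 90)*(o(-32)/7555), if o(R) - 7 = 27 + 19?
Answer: 9434/7555 ≈ 1.2487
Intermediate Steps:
o(R) = 53 (o(R) = 7 + (27 + 19) = 7 + 46 = 53)
(268 - 90)*(o(-32)/7555) = (268 - 90)*(53/7555) = 178*(53*(1/7555)) = 178*(53/7555) = 9434/7555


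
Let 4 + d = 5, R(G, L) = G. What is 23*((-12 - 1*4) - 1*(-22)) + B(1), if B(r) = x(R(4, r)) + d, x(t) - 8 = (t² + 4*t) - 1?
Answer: 178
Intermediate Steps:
d = 1 (d = -4 + 5 = 1)
x(t) = 7 + t² + 4*t (x(t) = 8 + ((t² + 4*t) - 1) = 8 + (-1 + t² + 4*t) = 7 + t² + 4*t)
B(r) = 40 (B(r) = (7 + 4² + 4*4) + 1 = (7 + 16 + 16) + 1 = 39 + 1 = 40)
23*((-12 - 1*4) - 1*(-22)) + B(1) = 23*((-12 - 1*4) - 1*(-22)) + 40 = 23*((-12 - 4) + 22) + 40 = 23*(-16 + 22) + 40 = 23*6 + 40 = 138 + 40 = 178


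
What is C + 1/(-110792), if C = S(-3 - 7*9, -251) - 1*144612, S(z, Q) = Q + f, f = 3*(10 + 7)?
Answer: -16044011105/110792 ≈ -1.4481e+5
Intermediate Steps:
f = 51 (f = 3*17 = 51)
S(z, Q) = 51 + Q (S(z, Q) = Q + 51 = 51 + Q)
C = -144812 (C = (51 - 251) - 1*144612 = -200 - 144612 = -144812)
C + 1/(-110792) = -144812 + 1/(-110792) = -144812 - 1/110792 = -16044011105/110792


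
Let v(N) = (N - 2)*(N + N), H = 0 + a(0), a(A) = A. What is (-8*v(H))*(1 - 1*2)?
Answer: 0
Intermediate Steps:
H = 0 (H = 0 + 0 = 0)
v(N) = 2*N*(-2 + N) (v(N) = (-2 + N)*(2*N) = 2*N*(-2 + N))
(-8*v(H))*(1 - 1*2) = (-16*0*(-2 + 0))*(1 - 1*2) = (-16*0*(-2))*(1 - 2) = -8*0*(-1) = 0*(-1) = 0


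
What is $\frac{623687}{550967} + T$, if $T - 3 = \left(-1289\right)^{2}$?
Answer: $\frac{915445517395}{550967} \approx 1.6615 \cdot 10^{6}$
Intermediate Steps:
$T = 1661524$ ($T = 3 + \left(-1289\right)^{2} = 3 + 1661521 = 1661524$)
$\frac{623687}{550967} + T = \frac{623687}{550967} + 1661524 = \frac{915445517395}{550967}$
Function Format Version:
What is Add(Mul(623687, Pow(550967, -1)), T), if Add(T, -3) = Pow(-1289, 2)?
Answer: Rational(915445517395, 550967) ≈ 1.6615e+6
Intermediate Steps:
T = 1661524 (T = Add(3, Pow(-1289, 2)) = Add(3, 1661521) = 1661524)
Add(Mul(623687, Pow(550967, -1)), T) = Add(Mul(623687, Pow(550967, -1)), 1661524) = Add(Mul(623687, Rational(1, 550967)), 1661524) = Add(Rational(623687, 550967), 1661524) = Rational(915445517395, 550967)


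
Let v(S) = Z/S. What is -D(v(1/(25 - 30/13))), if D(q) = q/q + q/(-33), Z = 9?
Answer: 742/143 ≈ 5.1888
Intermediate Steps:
v(S) = 9/S
D(q) = 1 - q/33 (D(q) = 1 + q*(-1/33) = 1 - q/33)
-D(v(1/(25 - 30/13))) = -(1 - 3/(11*(1/(25 - 30/13)))) = -(1 - 3/(11*(1/(295/13)))) = -(1 - 3/(11*13/295)) = -(1 - 3*295/(11*13)) = -(1 - 1/33*2655/13) = -(1 - 885/143) = -1*(-742/143) = 742/143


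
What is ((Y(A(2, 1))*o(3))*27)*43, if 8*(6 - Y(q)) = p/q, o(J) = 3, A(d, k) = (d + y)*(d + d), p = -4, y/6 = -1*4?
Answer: 3674565/176 ≈ 20878.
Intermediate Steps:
y = -24 (y = 6*(-1*4) = 6*(-4) = -24)
A(d, k) = 2*d*(-24 + d) (A(d, k) = (d - 24)*(d + d) = (-24 + d)*(2*d) = 2*d*(-24 + d))
Y(q) = 6 + 1/(2*q) (Y(q) = 6 - (-1)/(2*q) = 6 + 1/(2*q))
((Y(A(2, 1))*o(3))*27)*43 = (((6 + 1/(2*((2*2*(-24 + 2)))))*3)*27)*43 = (((6 + 1/(2*((2*2*(-22)))))*3)*27)*43 = (((6 + (1/2)/(-88))*3)*27)*43 = (((6 + (1/2)*(-1/88))*3)*27)*43 = (((6 - 1/176)*3)*27)*43 = (((1055/176)*3)*27)*43 = ((3165/176)*27)*43 = (85455/176)*43 = 3674565/176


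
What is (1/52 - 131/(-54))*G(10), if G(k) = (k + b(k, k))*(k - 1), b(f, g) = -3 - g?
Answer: -3433/52 ≈ -66.019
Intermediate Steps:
G(k) = 3 - 3*k (G(k) = (k + (-3 - k))*(k - 1) = -3*(-1 + k) = 3 - 3*k)
(1/52 - 131/(-54))*G(10) = (1/52 - 131/(-54))*(3 - 3*10) = (1/52 - 131*(-1/54))*(3 - 30) = (1/52 + 131/54)*(-27) = (3433/1404)*(-27) = -3433/52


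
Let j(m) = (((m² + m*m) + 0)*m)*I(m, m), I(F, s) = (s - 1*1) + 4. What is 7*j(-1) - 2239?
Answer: -2267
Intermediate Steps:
I(F, s) = 3 + s (I(F, s) = (s - 1) + 4 = (-1 + s) + 4 = 3 + s)
j(m) = 2*m³*(3 + m) (j(m) = (((m² + m*m) + 0)*m)*(3 + m) = (((m² + m²) + 0)*m)*(3 + m) = ((2*m² + 0)*m)*(3 + m) = ((2*m²)*m)*(3 + m) = (2*m³)*(3 + m) = 2*m³*(3 + m))
7*j(-1) - 2239 = 7*(2*(-1)³*(3 - 1)) - 2239 = 7*(2*(-1)*2) - 2239 = 7*(-4) - 2239 = -28 - 2239 = -2267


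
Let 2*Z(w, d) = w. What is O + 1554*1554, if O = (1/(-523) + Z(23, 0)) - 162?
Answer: 2525844711/1046 ≈ 2.4148e+6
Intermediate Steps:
Z(w, d) = w/2
O = -157425/1046 (O = (1/(-523) + (1/2)*23) - 162 = (-1/523 + 23/2) - 162 = 12027/1046 - 162 = -157425/1046 ≈ -150.50)
O + 1554*1554 = -157425/1046 + 1554*1554 = -157425/1046 + 2414916 = 2525844711/1046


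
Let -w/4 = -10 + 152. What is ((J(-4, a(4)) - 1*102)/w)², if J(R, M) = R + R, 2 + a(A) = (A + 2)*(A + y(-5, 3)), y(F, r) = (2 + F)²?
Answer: 3025/80656 ≈ 0.037505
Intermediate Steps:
w = -568 (w = -4*(-10 + 152) = -4*142 = -568)
a(A) = -2 + (2 + A)*(9 + A) (a(A) = -2 + (A + 2)*(A + (2 - 5)²) = -2 + (2 + A)*(A + (-3)²) = -2 + (2 + A)*(A + 9) = -2 + (2 + A)*(9 + A))
J(R, M) = 2*R
((J(-4, a(4)) - 1*102)/w)² = ((2*(-4) - 1*102)/(-568))² = ((-8 - 102)*(-1/568))² = (-110*(-1/568))² = (55/284)² = 3025/80656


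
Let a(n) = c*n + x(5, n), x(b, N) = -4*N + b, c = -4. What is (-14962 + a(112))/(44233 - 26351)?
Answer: -15853/17882 ≈ -0.88653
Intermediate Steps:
x(b, N) = b - 4*N
a(n) = 5 - 8*n (a(n) = -4*n + (5 - 4*n) = 5 - 8*n)
(-14962 + a(112))/(44233 - 26351) = (-14962 + (5 - 8*112))/(44233 - 26351) = (-14962 + (5 - 896))/17882 = (-14962 - 891)*(1/17882) = -15853*1/17882 = -15853/17882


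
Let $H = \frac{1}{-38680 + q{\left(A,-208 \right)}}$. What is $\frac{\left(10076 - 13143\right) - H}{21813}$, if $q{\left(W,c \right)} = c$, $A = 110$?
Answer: $- \frac{119269495}{848263944} \approx -0.1406$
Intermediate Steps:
$H = - \frac{1}{38888}$ ($H = \frac{1}{-38680 - 208} = \frac{1}{-38888} = - \frac{1}{38888} \approx -2.5715 \cdot 10^{-5}$)
$\frac{\left(10076 - 13143\right) - H}{21813} = \frac{\left(10076 - 13143\right) - - \frac{1}{38888}}{21813} = \left(-3067 + \frac{1}{38888}\right) \frac{1}{21813} = \left(- \frac{119269495}{38888}\right) \frac{1}{21813} = - \frac{119269495}{848263944}$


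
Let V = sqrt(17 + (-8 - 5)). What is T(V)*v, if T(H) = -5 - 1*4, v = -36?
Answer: 324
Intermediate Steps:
V = 2 (V = sqrt(17 - 13) = sqrt(4) = 2)
T(H) = -9 (T(H) = -5 - 4 = -9)
T(V)*v = -9*(-36) = 324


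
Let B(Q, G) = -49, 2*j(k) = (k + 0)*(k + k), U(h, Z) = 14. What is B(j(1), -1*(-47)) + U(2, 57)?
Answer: -35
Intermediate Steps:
j(k) = k**2 (j(k) = ((k + 0)*(k + k))/2 = (k*(2*k))/2 = (2*k**2)/2 = k**2)
B(j(1), -1*(-47)) + U(2, 57) = -49 + 14 = -35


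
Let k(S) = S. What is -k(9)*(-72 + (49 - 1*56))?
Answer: 711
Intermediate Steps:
-k(9)*(-72 + (49 - 1*56)) = -9*(-72 + (49 - 1*56)) = -9*(-72 + (49 - 56)) = -9*(-72 - 7) = -9*(-79) = -1*(-711) = 711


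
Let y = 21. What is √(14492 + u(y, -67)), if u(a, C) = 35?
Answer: √14527 ≈ 120.53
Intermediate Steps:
√(14492 + u(y, -67)) = √(14492 + 35) = √14527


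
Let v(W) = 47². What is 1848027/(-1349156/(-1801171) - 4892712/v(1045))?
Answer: -319691535691911/383027420876 ≈ -834.64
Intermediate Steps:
v(W) = 2209
1848027/(-1349156/(-1801171) - 4892712/v(1045)) = 1848027/(-1349156/(-1801171) - 4892712/2209) = 1848027/(-1349156*(-1/1801171) - 4892712*1/2209) = 1848027/(1349156/1801171 - 4892712/2209) = 1848027/(-8809630680148/3978786739) = 1848027*(-3978786739/8809630680148) = -319691535691911/383027420876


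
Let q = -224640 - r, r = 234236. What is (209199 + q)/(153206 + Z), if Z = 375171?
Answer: -249677/528377 ≈ -0.47254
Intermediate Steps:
q = -458876 (q = -224640 - 1*234236 = -224640 - 234236 = -458876)
(209199 + q)/(153206 + Z) = (209199 - 458876)/(153206 + 375171) = -249677/528377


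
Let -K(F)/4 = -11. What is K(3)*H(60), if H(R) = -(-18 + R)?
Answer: -1848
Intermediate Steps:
H(R) = 18 - R
K(F) = 44 (K(F) = -4*(-11) = 44)
K(3)*H(60) = 44*(18 - 1*60) = 44*(18 - 60) = 44*(-42) = -1848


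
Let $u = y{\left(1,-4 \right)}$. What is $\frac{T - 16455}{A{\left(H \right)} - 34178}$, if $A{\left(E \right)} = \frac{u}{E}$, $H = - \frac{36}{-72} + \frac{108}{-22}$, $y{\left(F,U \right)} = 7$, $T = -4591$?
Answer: $\frac{1020731}{1657710} \approx 0.61575$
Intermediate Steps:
$H = - \frac{97}{22}$ ($H = \left(-36\right) \left(- \frac{1}{72}\right) + 108 \left(- \frac{1}{22}\right) = \frac{1}{2} - \frac{54}{11} = - \frac{97}{22} \approx -4.4091$)
$u = 7$
$A{\left(E \right)} = \frac{7}{E}$
$\frac{T - 16455}{A{\left(H \right)} - 34178} = \frac{-4591 - 16455}{\frac{7}{- \frac{97}{22}} - 34178} = - \frac{21046}{7 \left(- \frac{22}{97}\right) - 34178} = - \frac{21046}{- \frac{154}{97} - 34178} = - \frac{21046}{- \frac{3315420}{97}} = \left(-21046\right) \left(- \frac{97}{3315420}\right) = \frac{1020731}{1657710}$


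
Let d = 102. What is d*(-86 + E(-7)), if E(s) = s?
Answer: -9486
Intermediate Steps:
d*(-86 + E(-7)) = 102*(-86 - 7) = 102*(-93) = -9486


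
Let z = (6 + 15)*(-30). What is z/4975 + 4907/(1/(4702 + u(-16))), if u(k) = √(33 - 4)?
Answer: 22957350304/995 + 4907*√29 ≈ 2.3099e+7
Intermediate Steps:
u(k) = √29
z = -630 (z = 21*(-30) = -630)
z/4975 + 4907/(1/(4702 + u(-16))) = -630/4975 + 4907/(1/(4702 + √29)) = -630*1/4975 + 4907*(4702 + √29) = -126/995 + (23072714 + 4907*√29) = 22957350304/995 + 4907*√29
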